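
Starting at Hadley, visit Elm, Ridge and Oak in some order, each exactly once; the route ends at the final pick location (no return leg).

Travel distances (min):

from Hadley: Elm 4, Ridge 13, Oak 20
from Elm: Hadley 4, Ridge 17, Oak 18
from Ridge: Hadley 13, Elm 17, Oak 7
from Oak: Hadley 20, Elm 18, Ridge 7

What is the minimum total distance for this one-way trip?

Minimum one-way distance = 28 min.

There are 3! = 6 possible orderings.
Hadley→Elm→Ridge→Oak: 4+17+7 = 28
Hadley→Elm→Oak→Ridge: 4+18+7 = 29
Hadley→Ridge→Elm→Oak: 13+17+18 = 48
Hadley→Ridge→Oak→Elm: 13+7+18 = 38
Hadley→Oak→Elm→Ridge: 20+18+17 = 55
Hadley→Oak→Ridge→Elm: 20+7+17 = 44
The minimum is 28.
One shortest path: Hadley → Elm → Ridge → Oak.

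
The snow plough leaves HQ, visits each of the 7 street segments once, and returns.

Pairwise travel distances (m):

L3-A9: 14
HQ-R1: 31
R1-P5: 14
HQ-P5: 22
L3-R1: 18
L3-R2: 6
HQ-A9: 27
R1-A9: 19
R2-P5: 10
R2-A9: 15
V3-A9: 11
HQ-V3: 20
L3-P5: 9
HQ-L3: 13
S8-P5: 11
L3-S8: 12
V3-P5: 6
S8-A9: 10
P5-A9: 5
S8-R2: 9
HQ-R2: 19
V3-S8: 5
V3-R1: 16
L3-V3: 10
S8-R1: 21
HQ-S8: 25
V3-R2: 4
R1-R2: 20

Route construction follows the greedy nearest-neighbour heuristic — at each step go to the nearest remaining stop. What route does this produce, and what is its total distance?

At HQ the remaining stops are L3 13, R2 19, V3 20, P5 22, S8 25, A9 27, R1 31; go to L3.
At L3 the remaining stops are R2 6, P5 9, V3 10, S8 12, A9 14, R1 18; go to R2.
At R2 the remaining stops are V3 4, S8 9, P5 10, A9 15, R1 20; go to V3.
At V3 the remaining stops are S8 5, P5 6, A9 11, R1 16; go to S8.
At S8 the remaining stops are A9 10, P5 11, R1 21; go to A9.
At A9 the remaining stops are P5 5, R1 19; go to P5.
At P5 the remaining stops are R1 14; go to R1.
Return R1→HQ: 31.
Total = 13 + 6 + 4 + 5 + 10 + 5 + 14 + 31 = 88.

Total distance 88 m via the nearest-neighbour route HQ → L3 → R2 → V3 → S8 → A9 → P5 → R1 → HQ.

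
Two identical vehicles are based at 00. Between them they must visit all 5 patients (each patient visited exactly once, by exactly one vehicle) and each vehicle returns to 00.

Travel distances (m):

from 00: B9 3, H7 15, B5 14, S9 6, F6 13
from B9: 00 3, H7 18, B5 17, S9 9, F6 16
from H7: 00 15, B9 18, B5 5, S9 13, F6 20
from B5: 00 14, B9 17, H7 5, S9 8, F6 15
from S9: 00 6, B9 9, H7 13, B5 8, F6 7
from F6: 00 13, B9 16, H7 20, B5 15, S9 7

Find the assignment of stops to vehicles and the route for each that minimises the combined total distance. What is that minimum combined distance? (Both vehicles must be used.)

Minimum combined distance: 54 m.

There are 2^4 − 1 = 15 ways to divide the 5 stops into two non-empty groups. For each, the best each vehicle can do is its own shortest tour through its group:
  {B9} + {H7, B5, S9, F6}: 6 + 48 = 54
  {H7} + {B9, B5, S9, F6}: 30 + 48 = 78
  {B9, H7} + {B5, S9, F6}: 36 + 42 = 78
  {B5} + {B9, H7, S9, F6}: 28 + 54 = 82
  {B9, B5} + {H7, S9, F6}: 34 + 48 = 82
  {H7, B5} + {B9, S9, F6}: 34 + 32 = 66
  … (15 splits in total)
Best: vehicle 1 00 → B9 → 00 = 6; vehicle 2 00 → H7 → B5 → S9 → F6 → 00 = 48; combined 54.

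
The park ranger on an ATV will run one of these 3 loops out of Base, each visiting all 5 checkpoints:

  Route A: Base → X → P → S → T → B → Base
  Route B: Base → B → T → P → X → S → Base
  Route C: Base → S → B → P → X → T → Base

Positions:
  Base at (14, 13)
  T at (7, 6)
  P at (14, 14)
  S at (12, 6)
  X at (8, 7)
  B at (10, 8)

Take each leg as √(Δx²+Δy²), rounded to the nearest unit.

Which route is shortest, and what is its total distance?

Route A: 8 + 9 + 8 + 5 + 4 + 6 = 40
Route B: 6 + 4 + 11 + 9 + 4 + 7 = 41
Route C: 7 + 3 + 7 + 9 + 1 + 10 = 37

37 — Route C is the shortest.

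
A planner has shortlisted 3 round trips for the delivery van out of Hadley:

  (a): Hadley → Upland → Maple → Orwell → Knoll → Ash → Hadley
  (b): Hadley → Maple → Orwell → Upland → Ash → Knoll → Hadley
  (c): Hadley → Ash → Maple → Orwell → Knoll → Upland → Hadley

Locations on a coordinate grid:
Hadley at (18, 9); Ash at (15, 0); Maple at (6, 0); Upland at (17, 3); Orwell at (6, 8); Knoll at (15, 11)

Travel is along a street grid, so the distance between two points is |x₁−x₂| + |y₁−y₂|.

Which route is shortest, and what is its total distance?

(a): 7 + 14 + 8 + 12 + 11 + 12 = 64
(b): 21 + 8 + 16 + 5 + 11 + 5 = 66
(c): 12 + 9 + 8 + 12 + 10 + 7 = 58

Shortest is (c), total 58.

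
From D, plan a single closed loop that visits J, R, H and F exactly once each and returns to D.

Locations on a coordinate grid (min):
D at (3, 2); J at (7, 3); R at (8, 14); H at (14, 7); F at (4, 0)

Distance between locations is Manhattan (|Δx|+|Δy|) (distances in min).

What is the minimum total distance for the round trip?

With 4 stops there are 4!/2 = 12 distinct round trips (a route and its reverse cost the same).
D - J - R - H - F - D: 5+12+13+17+3 = 50
D - J - R - F - H - D: 5+12+18+17+16 = 68
D - J - H - R - F - D: 5+11+13+18+3 = 50
D - J - H - F - R - D: 5+11+17+18+17 = 68
D - J - F - R - H - D: 5+6+18+13+16 = 58
D - J - F - H - R - D: 5+6+17+13+17 = 58
D - R - J - H - F - D: 17+12+11+17+3 = 60
D - R - J - F - H - D: 17+12+6+17+16 = 68
D - R - H - J - F - D: 17+13+11+6+3 = 50
D - R - F - J - H - D: 17+18+6+11+16 = 68
D - H - J - R - F - D: 16+11+12+18+3 = 60
D - H - R - J - F - D: 16+13+12+6+3 = 50
The minimum is 50.
One optimal route: D → J → R → H → F → D (or its reverse).

Minimum total distance: 50 min.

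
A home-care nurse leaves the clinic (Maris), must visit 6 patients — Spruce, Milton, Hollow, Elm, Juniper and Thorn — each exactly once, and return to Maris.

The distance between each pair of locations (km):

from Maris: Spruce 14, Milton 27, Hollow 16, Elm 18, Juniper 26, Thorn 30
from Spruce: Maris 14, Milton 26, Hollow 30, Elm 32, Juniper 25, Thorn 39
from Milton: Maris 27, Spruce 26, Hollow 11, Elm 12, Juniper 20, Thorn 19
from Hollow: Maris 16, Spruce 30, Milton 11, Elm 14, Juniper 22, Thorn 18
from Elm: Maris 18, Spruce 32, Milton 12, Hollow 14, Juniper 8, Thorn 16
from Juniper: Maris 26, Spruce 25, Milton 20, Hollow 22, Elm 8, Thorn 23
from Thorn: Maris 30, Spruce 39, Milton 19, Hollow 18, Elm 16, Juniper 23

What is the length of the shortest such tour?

Shortest round trip = 109 km.

With 6 stops there are 6!/2 = 360 distinct round trips (a route and its reverse cost the same).
Maris → Spruce → Milton → Hollow → Elm → Juniper → Thorn → Maris: 14+26+11+14+8+23+30 = 126
Maris → Spruce → Milton → Hollow → Elm → Thorn → Juniper → Maris: 14+26+11+14+16+23+26 = 130
Maris → Spruce → Milton → Hollow → Juniper → Elm → Thorn → Maris: 14+26+11+22+8+16+30 = 127
Maris → Spruce → Milton → Hollow → Juniper → Thorn → Elm → Maris: 14+26+11+22+23+16+18 = 130
Maris → Spruce → Milton → Hollow → Thorn → Elm → Juniper → Maris: 14+26+11+18+16+8+26 = 119
Maris → Spruce → Milton → Hollow → Thorn → Juniper → Elm → Maris: 14+26+11+18+23+8+18 = 118
Maris → Spruce → Milton → Elm → Hollow → Juniper → Thorn → Maris: 14+26+12+14+22+23+30 = 141
Maris → Spruce → Milton → Elm → Hollow → Thorn → Juniper → Maris: 14+26+12+14+18+23+26 = 133
… (352 more)
Maris → Spruce → Juniper → Elm → Thorn → Milton → Hollow → Maris: 14+25+8+16+19+11+16 = 109  ← best
The minimum is 109.
One optimal route: Maris → Spruce → Juniper → Elm → Thorn → Milton → Hollow → Maris (or its reverse).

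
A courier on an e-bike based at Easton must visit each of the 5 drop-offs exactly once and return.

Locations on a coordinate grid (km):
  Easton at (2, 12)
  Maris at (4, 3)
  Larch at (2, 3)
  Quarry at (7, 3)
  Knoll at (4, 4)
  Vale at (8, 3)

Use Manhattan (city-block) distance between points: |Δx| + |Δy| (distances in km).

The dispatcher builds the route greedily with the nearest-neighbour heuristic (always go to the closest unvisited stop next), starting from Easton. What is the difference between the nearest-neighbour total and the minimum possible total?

Excess over optimum: 2 km.

From Easton: Larch=9, Knoll=10, Maris=11, Quarry=14, Vale=15 → choose Larch (9).
From Larch: Maris=2, Knoll=3, Quarry=5, Vale=6 → choose Maris (2).
From Maris: Knoll=1, Quarry=3, Vale=4 → choose Knoll (1).
From Knoll: Quarry=4, Vale=5 → choose Quarry (4).
From Quarry: Vale=1 → choose Vale (1).
NN route Easton → Larch → Maris → Knoll → Quarry → Vale → Easton costs 32.
Optimal: Easton → Larch → Maris → Quarry → Vale → Knoll → Easton costs 30 (by enumerating all 60 distinct tours).
Excess = 32 − 30 = 2.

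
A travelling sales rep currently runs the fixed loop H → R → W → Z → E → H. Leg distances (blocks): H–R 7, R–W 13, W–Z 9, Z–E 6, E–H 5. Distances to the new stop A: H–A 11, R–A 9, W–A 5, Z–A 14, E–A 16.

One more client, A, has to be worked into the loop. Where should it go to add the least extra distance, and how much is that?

Minimum extra distance: 1 blocks, inserting A between R and W.

Insertion cost between consecutive stops i–j is d(i,A) + d(A,j) − d(i,j):
  between H and R: 11 + 9 − 7 = 13
  between R and W: 9 + 5 − 13 = 1
  between W and Z: 5 + 14 − 9 = 10
  between Z and E: 14 + 16 − 6 = 24
  between E and H: 16 + 11 − 5 = 22
Cheapest insertion is between R and W, adding 1.
New total = 40 + 1 = 41.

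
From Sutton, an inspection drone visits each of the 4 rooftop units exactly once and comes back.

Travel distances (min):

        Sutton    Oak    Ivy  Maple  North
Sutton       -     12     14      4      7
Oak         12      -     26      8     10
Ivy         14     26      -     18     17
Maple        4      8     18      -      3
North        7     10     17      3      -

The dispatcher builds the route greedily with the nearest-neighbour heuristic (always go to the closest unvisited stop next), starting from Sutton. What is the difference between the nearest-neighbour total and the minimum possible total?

Sutton: Maple=4, North=7, Oak=12, Ivy=14 ⇒ Maple
Maple: North=3, Oak=8, Ivy=18 ⇒ North
North: Oak=10, Ivy=17 ⇒ Oak
Oak: Ivy=26 ⇒ Ivy
NN route Sutton → Maple → North → Oak → Ivy → Sutton costs 57.
Optimal: Sutton → Ivy → North → Oak → Maple → Sutton costs 53 (by enumerating all 12 distinct tours).
Excess = 57 − 53 = 4.

The nearest-neighbour route is 4 min longer than optimal.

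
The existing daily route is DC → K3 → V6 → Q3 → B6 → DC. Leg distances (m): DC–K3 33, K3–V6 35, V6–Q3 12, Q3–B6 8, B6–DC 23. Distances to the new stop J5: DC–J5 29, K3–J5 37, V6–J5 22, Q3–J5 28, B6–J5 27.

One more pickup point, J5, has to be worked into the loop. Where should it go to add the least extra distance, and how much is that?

Insertion cost between consecutive stops i–j is d(i,J5) + d(J5,j) − d(i,j):
  between DC and K3: 29 + 37 − 33 = 33
  between K3 and V6: 37 + 22 − 35 = 24
  between V6 and Q3: 22 + 28 − 12 = 38
  between Q3 and B6: 28 + 27 − 8 = 47
  between B6 and DC: 27 + 29 − 23 = 33
Cheapest insertion is between K3 and V6, adding 24.
New total = 111 + 24 = 135.

Adding 24 m by placing J5 on the K3–V6 leg.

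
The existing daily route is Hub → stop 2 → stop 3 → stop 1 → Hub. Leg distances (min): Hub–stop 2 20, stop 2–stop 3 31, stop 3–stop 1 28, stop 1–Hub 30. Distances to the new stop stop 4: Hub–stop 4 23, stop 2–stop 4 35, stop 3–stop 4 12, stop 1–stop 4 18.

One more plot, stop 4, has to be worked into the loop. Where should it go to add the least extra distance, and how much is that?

+2 min — insert stop 4 between stop 3 and stop 1.

Insertion cost between consecutive stops i–j is d(i,stop 4) + d(stop 4,j) − d(i,j):
  between Hub and stop 2: 23 + 35 − 20 = 38
  between stop 2 and stop 3: 35 + 12 − 31 = 16
  between stop 3 and stop 1: 12 + 18 − 28 = 2
  between stop 1 and Hub: 18 + 23 − 30 = 11
Cheapest insertion is between stop 3 and stop 1, adding 2.
New total = 109 + 2 = 111.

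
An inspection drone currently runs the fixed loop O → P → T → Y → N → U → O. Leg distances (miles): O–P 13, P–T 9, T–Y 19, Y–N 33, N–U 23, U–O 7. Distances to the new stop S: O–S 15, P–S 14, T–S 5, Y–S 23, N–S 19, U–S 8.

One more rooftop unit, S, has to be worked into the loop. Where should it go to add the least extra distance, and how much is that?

Adding 4 miles by placing S on the N–U leg.

Insertion cost between consecutive stops i–j is d(i,S) + d(S,j) − d(i,j):
  between O and P: 15 + 14 − 13 = 16
  between P and T: 14 + 5 − 9 = 10
  between T and Y: 5 + 23 − 19 = 9
  between Y and N: 23 + 19 − 33 = 9
  between N and U: 19 + 8 − 23 = 4
  between U and O: 8 + 15 − 7 = 16
Cheapest insertion is between N and U, adding 4.
New total = 104 + 4 = 108.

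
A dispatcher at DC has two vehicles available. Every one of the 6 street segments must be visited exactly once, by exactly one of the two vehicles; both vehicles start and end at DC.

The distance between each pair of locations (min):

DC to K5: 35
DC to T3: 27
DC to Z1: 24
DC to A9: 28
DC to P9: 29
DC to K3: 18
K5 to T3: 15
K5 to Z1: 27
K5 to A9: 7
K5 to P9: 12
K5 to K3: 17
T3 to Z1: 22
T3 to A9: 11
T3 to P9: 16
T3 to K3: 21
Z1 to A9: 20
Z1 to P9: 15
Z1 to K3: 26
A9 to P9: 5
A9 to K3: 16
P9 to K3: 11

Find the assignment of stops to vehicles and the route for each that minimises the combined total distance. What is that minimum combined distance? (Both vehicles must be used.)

Minimum combined distance: 129 min.

Try each way of splitting the stops between the two vehicles (each non-empty) and, for each split, find the best tour for each vehicle:
  {K5} + {T3, Z1, A9, P9, K3}: 70 + 91 = 161
  {T3} + {K5, Z1, A9, P9, K3}: 54 + 86 = 140
  {K5, T3} + {Z1, A9, P9, K3}: 77 + 78 = 155
  {Z1} + {K5, T3, A9, P9, K3}: 48 + 83 = 131
  {K5, Z1} + {T3, A9, P9, K3}: 86 + 72 = 158
  {T3, Z1} + {K5, A9, P9, K3}: 73 + 76 = 149
  … (31 splits in total)
  {K5, T3, Z1, A9, P9} + {K3}: 93 + 36 = 129  ← best
Best: vehicle 1 DC → T3 → K5 → A9 → P9 → Z1 → DC = 93; vehicle 2 DC → K3 → DC = 36; combined 129.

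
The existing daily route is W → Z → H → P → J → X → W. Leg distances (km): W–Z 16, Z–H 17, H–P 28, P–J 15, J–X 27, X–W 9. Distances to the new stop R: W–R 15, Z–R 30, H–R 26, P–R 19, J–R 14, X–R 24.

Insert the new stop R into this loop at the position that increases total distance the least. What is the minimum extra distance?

Insertion cost between consecutive stops i–j is d(i,R) + d(R,j) − d(i,j):
  between W and Z: 15 + 30 − 16 = 29
  between Z and H: 30 + 26 − 17 = 39
  between H and P: 26 + 19 − 28 = 17
  between P and J: 19 + 14 − 15 = 18
  between J and X: 14 + 24 − 27 = 11
  between X and W: 24 + 15 − 9 = 30
Cheapest insertion is between J and X, adding 11.
New total = 112 + 11 = 123.

Adding 11 km by placing R on the J–X leg.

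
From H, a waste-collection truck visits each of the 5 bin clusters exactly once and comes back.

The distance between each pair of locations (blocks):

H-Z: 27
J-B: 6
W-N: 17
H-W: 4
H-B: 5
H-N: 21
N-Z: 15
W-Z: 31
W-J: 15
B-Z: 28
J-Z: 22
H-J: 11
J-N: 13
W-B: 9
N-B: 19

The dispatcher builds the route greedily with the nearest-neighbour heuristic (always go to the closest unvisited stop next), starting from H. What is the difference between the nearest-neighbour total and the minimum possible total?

From H: W=4, B=5, J=11, N=21, Z=27 → choose W (4).
From W: B=9, J=15, N=17, Z=31 → choose B (9).
From B: J=6, N=19, Z=28 → choose J (6).
From J: N=13, Z=22 → choose N (13).
From N: Z=15 → choose Z (15).
NN route H → W → B → J → N → Z → H costs 74.
Optimal: H → W → N → Z → J → B → H costs 69 (by enumerating all 60 distinct tours).
Excess = 74 − 69 = 5.

5 blocks longer than the optimal tour.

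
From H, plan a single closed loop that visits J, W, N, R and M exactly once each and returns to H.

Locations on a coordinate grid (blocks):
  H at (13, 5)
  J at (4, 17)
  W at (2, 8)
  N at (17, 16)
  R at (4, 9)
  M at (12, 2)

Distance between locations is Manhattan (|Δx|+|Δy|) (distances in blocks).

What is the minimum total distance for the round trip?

H→J→W→N→R→M→H: 21+11+23+20+15+4 = 94
H→J→W→N→M→R→H: 21+11+23+19+15+13 = 102
H→J→W→R→N→M→H: 21+11+3+20+19+4 = 78
H→J→W→R→M→N→H: 21+11+3+15+19+15 = 84
H→J→W→M→N→R→H: 21+11+16+19+20+13 = 100
H→J→W→M→R→N→H: 21+11+16+15+20+15 = 98
H→J→N→W→R→M→H: 21+14+23+3+15+4 = 80
H→J→N→W→M→R→H: 21+14+23+16+15+13 = 102
H→J→N→R→W→M→H: 21+14+20+3+16+4 = 78
H→J→N→R→M→W→H: 21+14+20+15+16+14 = 100
H→J→N→M→W→R→H: 21+14+19+16+3+13 = 86
H→J→N→M→R→W→H: 21+14+19+15+3+14 = 86
H→J→R→W→N→M→H: 21+8+3+23+19+4 = 78
H→J→R→W→M→N→H: 21+8+3+16+19+15 = 82
… (46 more)
H→N→J→R→W→M→H: 15+14+8+3+16+4 = 60  ← best
The minimum is 60.
One optimal route: H → N → J → R → W → M → H (or its reverse).

60 blocks — the shortest possible round trip.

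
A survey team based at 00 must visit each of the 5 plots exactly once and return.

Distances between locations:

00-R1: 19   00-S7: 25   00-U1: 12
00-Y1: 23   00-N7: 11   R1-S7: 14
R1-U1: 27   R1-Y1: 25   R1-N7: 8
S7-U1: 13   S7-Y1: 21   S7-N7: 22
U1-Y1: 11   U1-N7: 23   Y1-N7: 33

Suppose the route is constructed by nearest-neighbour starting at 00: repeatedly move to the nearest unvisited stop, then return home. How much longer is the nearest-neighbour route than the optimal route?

The nearest-neighbour route is 3 longer than optimal.

From 00: N7=11, U1=12, R1=19, Y1=23, S7=25 → choose N7 (11).
From N7: R1=8, S7=22, U1=23, Y1=33 → choose R1 (8).
From R1: S7=14, Y1=25, U1=27 → choose S7 (14).
From S7: U1=13, Y1=21 → choose U1 (13).
From U1: Y1=11 → choose Y1 (11).
NN route 00 → N7 → R1 → S7 → U1 → Y1 → 00 costs 80.
Optimal: 00 → U1 → Y1 → S7 → R1 → N7 → 00 costs 77 (by enumerating all 60 distinct tours).
Excess = 80 − 77 = 3.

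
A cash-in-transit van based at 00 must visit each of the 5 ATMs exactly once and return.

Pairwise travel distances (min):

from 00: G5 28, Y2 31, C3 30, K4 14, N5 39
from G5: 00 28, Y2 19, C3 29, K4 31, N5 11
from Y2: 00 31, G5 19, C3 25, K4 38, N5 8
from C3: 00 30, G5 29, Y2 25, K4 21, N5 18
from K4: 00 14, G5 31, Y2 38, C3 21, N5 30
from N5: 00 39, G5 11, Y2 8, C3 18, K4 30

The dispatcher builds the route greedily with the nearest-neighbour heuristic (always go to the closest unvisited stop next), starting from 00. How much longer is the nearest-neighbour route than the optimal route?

1 min longer than the optimal tour.

From 00: K4=14, G5=28, C3=30, Y2=31, N5=39 → choose K4 (14).
From K4: C3=21, N5=30, G5=31, Y2=38 → choose C3 (21).
From C3: N5=18, Y2=25, G5=29 → choose N5 (18).
From N5: Y2=8, G5=11 → choose Y2 (8).
From Y2: G5=19 → choose G5 (19).
NN route 00 → K4 → C3 → N5 → Y2 → G5 → 00 costs 108.
Optimal: 00 → G5 → N5 → Y2 → C3 → K4 → 00 costs 107 (by enumerating all 60 distinct tours).
Excess = 108 − 107 = 1.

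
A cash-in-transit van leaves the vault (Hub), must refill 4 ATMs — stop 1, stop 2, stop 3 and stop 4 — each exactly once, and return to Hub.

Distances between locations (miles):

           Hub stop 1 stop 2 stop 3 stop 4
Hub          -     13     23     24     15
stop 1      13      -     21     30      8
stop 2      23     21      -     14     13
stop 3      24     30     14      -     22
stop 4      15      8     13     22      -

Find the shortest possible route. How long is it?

There are 12 distinct closed tours to check (reversals are equivalent).
Hub→stop 1→stop 2→stop 3→stop 4→Hub: 13+21+14+22+15 = 85
Hub→stop 1→stop 2→stop 4→stop 3→Hub: 13+21+13+22+24 = 93
Hub→stop 1→stop 3→stop 2→stop 4→Hub: 13+30+14+13+15 = 85
Hub→stop 1→stop 3→stop 4→stop 2→Hub: 13+30+22+13+23 = 101
Hub→stop 1→stop 4→stop 2→stop 3→Hub: 13+8+13+14+24 = 72
Hub→stop 1→stop 4→stop 3→stop 2→Hub: 13+8+22+14+23 = 80
Hub→stop 2→stop 1→stop 3→stop 4→Hub: 23+21+30+22+15 = 111
Hub→stop 2→stop 1→stop 4→stop 3→Hub: 23+21+8+22+24 = 98
Hub→stop 2→stop 3→stop 1→stop 4→Hub: 23+14+30+8+15 = 90
Hub→stop 2→stop 4→stop 1→stop 3→Hub: 23+13+8+30+24 = 98
Hub→stop 3→stop 1→stop 2→stop 4→Hub: 24+30+21+13+15 = 103
Hub→stop 3→stop 2→stop 1→stop 4→Hub: 24+14+21+8+15 = 82
The minimum is 72.
One optimal route: Hub → stop 1 → stop 4 → stop 2 → stop 3 → Hub (or its reverse).

Minimum total distance: 72 miles.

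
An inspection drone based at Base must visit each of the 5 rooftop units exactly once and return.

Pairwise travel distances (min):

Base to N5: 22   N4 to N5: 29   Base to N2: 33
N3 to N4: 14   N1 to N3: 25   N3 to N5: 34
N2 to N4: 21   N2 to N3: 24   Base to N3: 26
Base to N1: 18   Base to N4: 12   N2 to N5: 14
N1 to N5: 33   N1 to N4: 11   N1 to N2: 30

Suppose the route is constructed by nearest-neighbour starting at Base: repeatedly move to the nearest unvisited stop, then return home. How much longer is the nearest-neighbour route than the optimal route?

5 min longer than the optimal tour.

Base: N4=12, N1=18, N5=22, N3=26, N2=33 ⇒ N4
N4: N1=11, N3=14, N2=21, N5=29 ⇒ N1
N1: N3=25, N2=30, N5=33 ⇒ N3
N3: N2=24, N5=34 ⇒ N2
N2: N5=14 ⇒ N5
NN route Base → N4 → N1 → N3 → N2 → N5 → Base costs 108.
Optimal: Base → N1 → N4 → N3 → N2 → N5 → Base costs 103 (by enumerating all 60 distinct tours).
Excess = 108 − 103 = 5.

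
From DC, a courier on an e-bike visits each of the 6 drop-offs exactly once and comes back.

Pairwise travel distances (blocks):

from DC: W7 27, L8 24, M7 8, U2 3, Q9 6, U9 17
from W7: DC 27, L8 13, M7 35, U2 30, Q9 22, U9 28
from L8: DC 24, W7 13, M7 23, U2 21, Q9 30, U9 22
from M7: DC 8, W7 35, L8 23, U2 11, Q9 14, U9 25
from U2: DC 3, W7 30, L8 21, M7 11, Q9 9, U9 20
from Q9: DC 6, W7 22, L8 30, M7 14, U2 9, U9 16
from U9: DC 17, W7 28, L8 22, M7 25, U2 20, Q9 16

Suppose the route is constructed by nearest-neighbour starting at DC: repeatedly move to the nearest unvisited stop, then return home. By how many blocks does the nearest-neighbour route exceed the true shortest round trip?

DC: U2=3, Q9=6, M7=8, U9=17, L8=24, W7=27 ⇒ U2
U2: Q9=9, M7=11, U9=20, L8=21, W7=30 ⇒ Q9
Q9: M7=14, U9=16, W7=22, L8=30 ⇒ M7
M7: L8=23, U9=25, W7=35 ⇒ L8
L8: W7=13, U9=22 ⇒ W7
W7: U9=28 ⇒ U9
NN route DC → U2 → Q9 → M7 → L8 → W7 → U9 → DC costs 107.
Optimal: DC → M7 → L8 → W7 → U9 → Q9 → U2 → DC costs 100 (by enumerating all 360 distinct tours).
Excess = 107 − 100 = 7.

The nearest-neighbour route is 7 blocks longer than optimal.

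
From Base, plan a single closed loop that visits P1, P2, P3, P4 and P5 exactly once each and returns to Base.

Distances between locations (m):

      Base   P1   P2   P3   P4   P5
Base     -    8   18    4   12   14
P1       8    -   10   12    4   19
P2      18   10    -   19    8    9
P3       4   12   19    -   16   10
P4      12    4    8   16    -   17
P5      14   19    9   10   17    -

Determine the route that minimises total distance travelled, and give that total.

There are 60 distinct closed tours to check (reversals are equivalent).
Base-P1-P2-P3-P4-P5-Base: 8+10+19+16+17+14 = 84
Base-P1-P2-P3-P5-P4-Base: 8+10+19+10+17+12 = 76
Base-P1-P2-P4-P3-P5-Base: 8+10+8+16+10+14 = 66
Base-P1-P2-P4-P5-P3-Base: 8+10+8+17+10+4 = 57
Base-P1-P2-P5-P3-P4-Base: 8+10+9+10+16+12 = 65
Base-P1-P2-P5-P4-P3-Base: 8+10+9+17+16+4 = 64
Base-P1-P3-P2-P4-P5-Base: 8+12+19+8+17+14 = 78
Base-P1-P3-P2-P5-P4-Base: 8+12+19+9+17+12 = 77
Base-P1-P3-P4-P2-P5-Base: 8+12+16+8+9+14 = 67
Base-P1-P3-P4-P5-P2-Base: 8+12+16+17+9+18 = 80
Base-P1-P3-P5-P2-P4-Base: 8+12+10+9+8+12 = 59
Base-P1-P3-P5-P4-P2-Base: 8+12+10+17+8+18 = 73
Base-P1-P4-P2-P3-P5-Base: 8+4+8+19+10+14 = 63
Base-P1-P4-P2-P5-P3-Base: 8+4+8+9+10+4 = 43
… (46 more)
The minimum is 43.
One optimal route: Base → P1 → P4 → P2 → P5 → P3 → Base (or its reverse).

Minimum total distance: 43 m.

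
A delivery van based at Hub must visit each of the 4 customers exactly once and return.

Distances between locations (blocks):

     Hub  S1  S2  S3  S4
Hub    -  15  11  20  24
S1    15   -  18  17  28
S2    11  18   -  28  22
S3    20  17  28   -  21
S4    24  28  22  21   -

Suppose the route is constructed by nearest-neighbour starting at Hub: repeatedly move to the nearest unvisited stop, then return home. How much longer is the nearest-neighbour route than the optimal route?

The nearest-neighbour route is 5 blocks longer than optimal.

Hub: S2=11, S1=15, S3=20, S4=24 ⇒ S2
S2: S1=18, S4=22, S3=28 ⇒ S1
S1: S3=17, S4=28 ⇒ S3
S3: S4=21 ⇒ S4
NN route Hub → S2 → S1 → S3 → S4 → Hub costs 91.
Optimal: Hub → S1 → S3 → S4 → S2 → Hub costs 86 (by enumerating all 12 distinct tours).
Excess = 91 − 86 = 5.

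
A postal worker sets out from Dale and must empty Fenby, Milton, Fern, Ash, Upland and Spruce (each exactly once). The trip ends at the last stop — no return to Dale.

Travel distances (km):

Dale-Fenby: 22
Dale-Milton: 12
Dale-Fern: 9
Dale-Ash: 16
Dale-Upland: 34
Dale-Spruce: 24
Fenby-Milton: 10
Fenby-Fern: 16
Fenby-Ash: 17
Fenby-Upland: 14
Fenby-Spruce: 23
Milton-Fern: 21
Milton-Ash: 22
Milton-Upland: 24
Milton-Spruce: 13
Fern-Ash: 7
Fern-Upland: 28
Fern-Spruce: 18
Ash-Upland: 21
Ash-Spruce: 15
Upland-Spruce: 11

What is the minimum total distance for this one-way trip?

Shortest open route: 66 km.

There are 6! = 720 possible orderings.
Dale→Fenby→Milton→Fern→Ash→Upland→Spruce: 22+10+21+7+21+11 = 92
Dale→Fenby→Milton→Fern→Ash→Spruce→Upland: 22+10+21+7+15+11 = 86
Dale→Fenby→Milton→Fern→Upland→Ash→Spruce: 22+10+21+28+21+15 = 117
Dale→Fenby→Milton→Fern→Upland→Spruce→Ash: 22+10+21+28+11+15 = 107
Dale→Fenby→Milton→Fern→Spruce→Ash→Upland: 22+10+21+18+15+21 = 107
Dale→Fenby→Milton→Fern→Spruce→Upland→Ash: 22+10+21+18+11+21 = 103
Dale→Fenby→Milton→Ash→Fern→Upland→Spruce: 22+10+22+7+28+11 = 100
Dale→Fenby→Milton→Ash→Fern→Spruce→Upland: 22+10+22+7+18+11 = 90
… (712 more)
Dale→Fern→Ash→Spruce→Upland→Fenby→Milton: 9+7+15+11+14+10 = 66  ← best
The minimum is 66.
One shortest path: Dale → Fern → Ash → Spruce → Upland → Fenby → Milton.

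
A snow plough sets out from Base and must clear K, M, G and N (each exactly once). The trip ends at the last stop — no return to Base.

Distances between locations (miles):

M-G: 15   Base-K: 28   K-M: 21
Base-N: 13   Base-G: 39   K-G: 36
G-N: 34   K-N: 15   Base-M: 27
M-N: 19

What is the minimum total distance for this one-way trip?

There are 4! = 24 possible orderings.
Base → K → M → G → N: 28+21+15+34 = 98
Base → K → M → N → G: 28+21+19+34 = 102
Base → K → G → M → N: 28+36+15+19 = 98
Base → K → G → N → M: 28+36+34+19 = 117
Base → K → N → M → G: 28+15+19+15 = 77
Base → K → N → G → M: 28+15+34+15 = 92
Base → M → K → G → N: 27+21+36+34 = 118
Base → M → K → N → G: 27+21+15+34 = 97
Base → M → G → K → N: 27+15+36+15 = 93
Base → M → G → N → K: 27+15+34+15 = 91
Base → M → N → K → G: 27+19+15+36 = 97
Base → M → N → G → K: 27+19+34+36 = 116
Base → G → K → M → N: 39+36+21+19 = 115
Base → G → K → N → M: 39+36+15+19 = 109
… (10 more)
Base → N → K → M → G: 13+15+21+15 = 64  ← best
The minimum is 64.
One shortest path: Base → N → K → M → G.

Shortest open route: 64 miles.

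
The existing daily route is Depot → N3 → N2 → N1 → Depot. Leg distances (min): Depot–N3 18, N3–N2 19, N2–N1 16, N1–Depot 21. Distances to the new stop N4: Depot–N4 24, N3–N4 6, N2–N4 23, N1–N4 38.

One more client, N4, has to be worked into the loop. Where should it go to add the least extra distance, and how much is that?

Insertion cost between consecutive stops i–j is d(i,N4) + d(N4,j) − d(i,j):
  between Depot and N3: 24 + 6 − 18 = 12
  between N3 and N2: 6 + 23 − 19 = 10
  between N2 and N1: 23 + 38 − 16 = 45
  between N1 and Depot: 38 + 24 − 21 = 41
Cheapest insertion is between N3 and N2, adding 10.
New total = 74 + 10 = 84.

+10 min — insert N4 between N3 and N2.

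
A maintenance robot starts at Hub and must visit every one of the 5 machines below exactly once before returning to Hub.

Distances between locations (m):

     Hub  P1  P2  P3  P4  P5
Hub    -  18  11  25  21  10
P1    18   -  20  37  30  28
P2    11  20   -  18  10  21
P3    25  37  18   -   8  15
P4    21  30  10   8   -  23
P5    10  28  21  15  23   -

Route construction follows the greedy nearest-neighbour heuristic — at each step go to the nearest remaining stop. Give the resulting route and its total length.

At Hub the remaining stops are P5 10, P2 11, P1 18, P4 21, P3 25; go to P5.
At P5 the remaining stops are P3 15, P2 21, P4 23, P1 28; go to P3.
At P3 the remaining stops are P4 8, P2 18, P1 37; go to P4.
At P4 the remaining stops are P2 10, P1 30; go to P2.
At P2 the remaining stops are P1 20; go to P1.
Return P1→Hub: 18.
Total = 10 + 15 + 8 + 10 + 20 + 18 = 81.

Nearest-neighbour total = 81 m; route Hub → P5 → P3 → P4 → P2 → P1 → Hub.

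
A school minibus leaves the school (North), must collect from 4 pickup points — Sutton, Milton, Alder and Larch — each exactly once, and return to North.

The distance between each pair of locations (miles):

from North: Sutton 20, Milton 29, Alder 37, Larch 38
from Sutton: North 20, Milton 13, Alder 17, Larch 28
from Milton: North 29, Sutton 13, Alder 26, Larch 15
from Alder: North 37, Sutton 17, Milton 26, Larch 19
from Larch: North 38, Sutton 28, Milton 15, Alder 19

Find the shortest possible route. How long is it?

Shortest round trip = 100 miles.

With 4 stops there are 4!/2 = 12 distinct round trips (a route and its reverse cost the same).
North→Sutton→Milton→Alder→Larch→North: 20+13+26+19+38 = 116
North→Sutton→Milton→Larch→Alder→North: 20+13+15+19+37 = 104
North→Sutton→Alder→Milton→Larch→North: 20+17+26+15+38 = 116
North→Sutton→Alder→Larch→Milton→North: 20+17+19+15+29 = 100
North→Sutton→Larch→Milton→Alder→North: 20+28+15+26+37 = 126
North→Sutton→Larch→Alder→Milton→North: 20+28+19+26+29 = 122
North→Milton→Sutton→Alder→Larch→North: 29+13+17+19+38 = 116
North→Milton→Sutton→Larch→Alder→North: 29+13+28+19+37 = 126
North→Milton→Alder→Sutton→Larch→North: 29+26+17+28+38 = 138
North→Milton→Larch→Sutton→Alder→North: 29+15+28+17+37 = 126
North→Alder→Sutton→Milton→Larch→North: 37+17+13+15+38 = 120
North→Alder→Milton→Sutton→Larch→North: 37+26+13+28+38 = 142
The minimum is 100.
One optimal route: North → Sutton → Alder → Larch → Milton → North (or its reverse).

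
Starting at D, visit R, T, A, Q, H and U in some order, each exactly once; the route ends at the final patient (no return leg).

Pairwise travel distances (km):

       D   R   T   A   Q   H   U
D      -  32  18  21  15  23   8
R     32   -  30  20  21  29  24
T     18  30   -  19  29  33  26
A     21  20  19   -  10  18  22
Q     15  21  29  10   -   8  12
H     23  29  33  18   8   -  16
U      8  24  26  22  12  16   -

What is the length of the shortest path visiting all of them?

There are 6! = 720 possible orderings.
D - R - T - A - Q - H - U: 32+30+19+10+8+16 = 115
D - R - T - A - Q - U - H: 32+30+19+10+12+16 = 119
D - R - T - A - H - Q - U: 32+30+19+18+8+12 = 119
D - R - T - A - H - U - Q: 32+30+19+18+16+12 = 127
D - R - T - A - U - Q - H: 32+30+19+22+12+8 = 123
D - R - T - A - U - H - Q: 32+30+19+22+16+8 = 127
D - R - T - Q - A - H - U: 32+30+29+10+18+16 = 135
D - R - T - Q - A - U - H: 32+30+29+10+22+16 = 139
… (712 more)
D - U - H - Q - A - T - R: 8+16+8+10+19+30 = 91  ← best
The minimum is 91.
One shortest path: D → U → H → Q → A → T → R.

Shortest open route: 91 km.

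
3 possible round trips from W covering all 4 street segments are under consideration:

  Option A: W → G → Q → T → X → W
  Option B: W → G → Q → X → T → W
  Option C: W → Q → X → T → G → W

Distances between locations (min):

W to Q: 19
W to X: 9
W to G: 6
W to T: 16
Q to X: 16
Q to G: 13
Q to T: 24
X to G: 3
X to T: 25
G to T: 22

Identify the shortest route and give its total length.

76 min — Option B is the shortest.

Option A: 6 + 13 + 24 + 25 + 9 = 77
Option B: 6 + 13 + 16 + 25 + 16 = 76
Option C: 19 + 16 + 25 + 22 + 6 = 88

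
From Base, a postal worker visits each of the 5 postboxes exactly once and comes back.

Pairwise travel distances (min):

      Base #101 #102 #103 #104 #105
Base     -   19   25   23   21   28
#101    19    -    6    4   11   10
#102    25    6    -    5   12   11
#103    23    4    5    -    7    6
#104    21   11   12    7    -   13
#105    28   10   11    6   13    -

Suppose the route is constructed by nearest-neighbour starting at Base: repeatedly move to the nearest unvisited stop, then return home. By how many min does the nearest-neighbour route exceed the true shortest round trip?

From Base: #101=19, #104=21, #103=23, #102=25, #105=28 → choose #101 (19).
From #101: #103=4, #102=6, #105=10, #104=11 → choose #103 (4).
From #103: #102=5, #105=6, #104=7 → choose #102 (5).
From #102: #105=11, #104=12 → choose #105 (11).
From #105: #104=13 → choose #104 (13).
NN route Base → #101 → #103 → #102 → #105 → #104 → Base costs 73.
Optimal: Base → #101 → #102 → #103 → #105 → #104 → Base costs 70 (by enumerating all 60 distinct tours).
Excess = 73 − 70 = 3.

The nearest-neighbour route is 3 min longer than optimal.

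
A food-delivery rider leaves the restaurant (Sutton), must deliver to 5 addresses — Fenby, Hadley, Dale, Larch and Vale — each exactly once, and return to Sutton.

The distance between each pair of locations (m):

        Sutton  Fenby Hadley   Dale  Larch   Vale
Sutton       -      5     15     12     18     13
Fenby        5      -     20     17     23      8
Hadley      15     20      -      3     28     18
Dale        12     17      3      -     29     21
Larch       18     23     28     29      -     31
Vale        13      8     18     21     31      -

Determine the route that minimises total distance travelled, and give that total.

With 5 stops there are 5!/2 = 60 distinct round trips (a route and its reverse cost the same).
Sutton→Fenby→Hadley→Dale→Larch→Vale→Sutton: 5+20+3+29+31+13 = 101
Sutton→Fenby→Hadley→Dale→Vale→Larch→Sutton: 5+20+3+21+31+18 = 98
Sutton→Fenby→Hadley→Larch→Dale→Vale→Sutton: 5+20+28+29+21+13 = 116
Sutton→Fenby→Hadley→Larch→Vale→Dale→Sutton: 5+20+28+31+21+12 = 117
Sutton→Fenby→Hadley→Vale→Dale→Larch→Sutton: 5+20+18+21+29+18 = 111
Sutton→Fenby→Hadley→Vale→Larch→Dale→Sutton: 5+20+18+31+29+12 = 115
Sutton→Fenby→Dale→Hadley→Larch→Vale→Sutton: 5+17+3+28+31+13 = 97
Sutton→Fenby→Dale→Hadley→Vale→Larch→Sutton: 5+17+3+18+31+18 = 92
Sutton→Fenby→Dale→Larch→Hadley→Vale→Sutton: 5+17+29+28+18+13 = 110
Sutton→Fenby→Dale→Larch→Vale→Hadley→Sutton: 5+17+29+31+18+15 = 115
Sutton→Fenby→Dale→Vale→Hadley→Larch→Sutton: 5+17+21+18+28+18 = 107
Sutton→Fenby→Dale→Vale→Larch→Hadley→Sutton: 5+17+21+31+28+15 = 117
Sutton→Fenby→Larch→Hadley→Dale→Vale→Sutton: 5+23+28+3+21+13 = 93
Sutton→Fenby→Larch→Hadley→Vale→Dale→Sutton: 5+23+28+18+21+12 = 107
… (46 more)
Sutton→Fenby→Vale→Hadley→Dale→Larch→Sutton: 5+8+18+3+29+18 = 81  ← best
The minimum is 81.
One optimal route: Sutton → Fenby → Vale → Hadley → Dale → Larch → Sutton (or its reverse).

Minimum total distance: 81 m.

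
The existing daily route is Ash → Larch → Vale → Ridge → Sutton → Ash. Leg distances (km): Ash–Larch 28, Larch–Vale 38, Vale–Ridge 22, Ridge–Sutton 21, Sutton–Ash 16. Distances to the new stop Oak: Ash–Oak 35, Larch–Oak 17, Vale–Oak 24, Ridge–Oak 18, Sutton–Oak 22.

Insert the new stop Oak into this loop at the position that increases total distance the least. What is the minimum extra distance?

Adding 3 km by placing Oak on the Larch–Vale leg.

Insertion cost between consecutive stops i–j is d(i,Oak) + d(Oak,j) − d(i,j):
  between Ash and Larch: 35 + 17 − 28 = 24
  between Larch and Vale: 17 + 24 − 38 = 3
  between Vale and Ridge: 24 + 18 − 22 = 20
  between Ridge and Sutton: 18 + 22 − 21 = 19
  between Sutton and Ash: 22 + 35 − 16 = 41
Cheapest insertion is between Larch and Vale, adding 3.
New total = 125 + 3 = 128.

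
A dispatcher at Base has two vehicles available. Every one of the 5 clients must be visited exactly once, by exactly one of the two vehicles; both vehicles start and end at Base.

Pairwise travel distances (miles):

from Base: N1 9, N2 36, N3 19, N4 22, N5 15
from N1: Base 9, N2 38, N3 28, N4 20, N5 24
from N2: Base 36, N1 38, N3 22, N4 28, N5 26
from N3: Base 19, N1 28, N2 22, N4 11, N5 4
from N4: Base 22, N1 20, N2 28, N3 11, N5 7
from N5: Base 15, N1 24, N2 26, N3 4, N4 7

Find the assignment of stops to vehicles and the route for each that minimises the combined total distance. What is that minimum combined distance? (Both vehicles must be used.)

109 miles — the smallest possible combined total.

Try each way of splitting the stops between the two vehicles (each non-empty) and, for each split, find the best tour for each vehicle:
  {N1} + {N2, N3, N4, N5}: 18 + 91 = 109
  {N2} + {N1, N3, N4, N5}: 72 + 59 = 131
  {N1, N2} + {N3, N4, N5}: 83 + 52 = 135
  {N3} + {N1, N2, N4, N5}: 38 + 97 = 135
  {N1, N3} + {N2, N4, N5}: 56 + 86 = 142
  {N2, N3} + {N1, N4, N5}: 77 + 51 = 128
  … (15 splits in total)
Best: vehicle 1 Base → N1 → Base = 18; vehicle 2 Base → N2 → N3 → N4 → N5 → Base = 91; combined 109.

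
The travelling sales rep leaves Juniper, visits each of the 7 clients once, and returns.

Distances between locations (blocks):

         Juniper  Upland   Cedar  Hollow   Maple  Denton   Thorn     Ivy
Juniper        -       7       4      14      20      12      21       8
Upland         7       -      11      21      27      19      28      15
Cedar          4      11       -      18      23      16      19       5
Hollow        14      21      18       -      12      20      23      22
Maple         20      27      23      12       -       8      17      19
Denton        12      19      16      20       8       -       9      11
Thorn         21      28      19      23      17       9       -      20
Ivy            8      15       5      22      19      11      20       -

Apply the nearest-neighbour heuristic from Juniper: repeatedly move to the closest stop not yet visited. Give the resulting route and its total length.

110 blocks along Juniper → Cedar → Ivy → Denton → Maple → Hollow → Upland → Thorn → Juniper.

From Juniper: distances to unvisited — Cedar=4, Upland=7, Ivy=8, Denton=12, Hollow=14, Maple=20, Thorn=21. Nearest is Cedar (4).
From Cedar: distances to unvisited — Ivy=5, Upland=11, Denton=16, Hollow=18, Thorn=19, Maple=23. Nearest is Ivy (5).
From Ivy: distances to unvisited — Denton=11, Upland=15, Maple=19, Thorn=20, Hollow=22. Nearest is Denton (11).
From Denton: distances to unvisited — Maple=8, Thorn=9, Upland=19, Hollow=20. Nearest is Maple (8).
From Maple: distances to unvisited — Hollow=12, Thorn=17, Upland=27. Nearest is Hollow (12).
From Hollow: distances to unvisited — Upland=21, Thorn=23. Nearest is Upland (21).
From Upland: distances to unvisited — Thorn=28. Nearest is Thorn (28).
Return Thorn→Juniper: 21.
Total = 4 + 5 + 11 + 8 + 12 + 21 + 28 + 21 = 110.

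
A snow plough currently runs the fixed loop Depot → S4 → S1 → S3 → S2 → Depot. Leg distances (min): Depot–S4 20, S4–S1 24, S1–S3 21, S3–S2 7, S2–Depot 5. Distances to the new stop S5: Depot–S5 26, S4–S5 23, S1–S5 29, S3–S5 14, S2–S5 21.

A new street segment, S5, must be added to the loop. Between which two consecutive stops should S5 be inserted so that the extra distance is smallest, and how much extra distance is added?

+22 min — insert S5 between S1 and S3.

Insertion cost between consecutive stops i–j is d(i,S5) + d(S5,j) − d(i,j):
  between Depot and S4: 26 + 23 − 20 = 29
  between S4 and S1: 23 + 29 − 24 = 28
  between S1 and S3: 29 + 14 − 21 = 22
  between S3 and S2: 14 + 21 − 7 = 28
  between S2 and Depot: 21 + 26 − 5 = 42
Cheapest insertion is between S1 and S3, adding 22.
New total = 77 + 22 = 99.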